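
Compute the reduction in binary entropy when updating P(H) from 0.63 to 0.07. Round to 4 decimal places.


H_before = -p*log2(p) - (1-p)*log2(1-p) for p=0.63: 0.9507
H_after for p=0.07: 0.3659
Reduction = 0.9507 - 0.3659 = 0.5847

0.5847


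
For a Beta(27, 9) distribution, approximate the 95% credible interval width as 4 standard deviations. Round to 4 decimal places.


Variance of Beta(a,b) = ab / ((a+b)^2 * (a+b+1))
= 27*9 / ((36)^2 * 37)
= 0.0051
SD = sqrt(0.0051) = 0.0712
Width = 4 * SD = 0.2847

0.2847


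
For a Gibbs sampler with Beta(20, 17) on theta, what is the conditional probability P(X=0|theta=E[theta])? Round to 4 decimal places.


E[theta] = 20/(20+17) = 0.5405
P(X=0|theta) = 1 - theta = 0.4595

0.4595


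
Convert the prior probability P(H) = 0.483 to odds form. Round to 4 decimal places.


P(not H) = 1 - 0.483 = 0.517
Odds = 0.483 / 0.517 = 0.9342

0.9342


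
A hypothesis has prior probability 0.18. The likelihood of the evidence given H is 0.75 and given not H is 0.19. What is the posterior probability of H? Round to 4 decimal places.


Using Bayes' theorem:
P(E) = 0.18 * 0.75 + 0.82 * 0.19
P(E) = 0.2908
P(H|E) = (0.18 * 0.75) / 0.2908 = 0.4642

0.4642


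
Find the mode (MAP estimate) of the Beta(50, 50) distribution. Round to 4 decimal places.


For Beta(a,b) with a,b > 1:
Mode = (a-1)/(a+b-2) = (50-1)/(100-2)
= 49/98 = 0.5

0.5


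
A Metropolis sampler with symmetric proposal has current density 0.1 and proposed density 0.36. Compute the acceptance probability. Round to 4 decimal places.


For symmetric proposals, acceptance = min(1, pi(x*)/pi(x))
= min(1, 0.36/0.1)
= min(1, 3.6) = 1.0

1.0


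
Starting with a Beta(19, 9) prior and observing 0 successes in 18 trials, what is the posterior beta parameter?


Posterior beta = prior beta + failures
Failures = 18 - 0 = 18
beta_post = 9 + 18 = 27

27


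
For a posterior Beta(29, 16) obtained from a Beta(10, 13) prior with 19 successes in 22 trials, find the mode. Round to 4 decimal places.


Mode = (alpha - 1) / (alpha + beta - 2)
= 28 / 43
= 0.6512

0.6512


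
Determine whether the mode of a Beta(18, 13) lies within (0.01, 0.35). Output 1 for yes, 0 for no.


First find the mode: (a-1)/(a+b-2) = 0.5862
Is 0.5862 in (0.01, 0.35)? 0

0


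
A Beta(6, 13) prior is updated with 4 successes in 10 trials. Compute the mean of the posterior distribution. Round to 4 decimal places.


After update: Beta(10, 19)
Mean = 10 / (10 + 19) = 10 / 29
= 0.3448

0.3448


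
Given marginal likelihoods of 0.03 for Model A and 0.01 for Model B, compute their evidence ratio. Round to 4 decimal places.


Ratio = ML(A) / ML(B) = 0.03/0.01
= 3.0

3.0


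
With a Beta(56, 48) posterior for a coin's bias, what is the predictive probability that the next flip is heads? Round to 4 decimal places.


The predictive probability equals the posterior mean.
P(next = heads) = alpha / (alpha + beta)
= 56 / 104 = 0.5385

0.5385


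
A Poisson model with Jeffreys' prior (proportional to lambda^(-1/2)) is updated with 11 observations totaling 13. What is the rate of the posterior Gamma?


Posterior = Gamma(0.5 + S, n)
= Gamma(0.5 + 13, 11)
Posterior rate = 0 + n = 11

11.0


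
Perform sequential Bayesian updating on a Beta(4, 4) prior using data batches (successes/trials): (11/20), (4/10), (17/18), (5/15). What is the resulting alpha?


Accumulate successes: 37
Posterior alpha = prior alpha + sum of successes
= 4 + 37 = 41

41


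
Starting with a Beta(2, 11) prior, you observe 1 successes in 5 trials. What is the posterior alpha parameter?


For a Beta-Binomial conjugate model:
Posterior alpha = prior alpha + number of successes
= 2 + 1 = 3

3


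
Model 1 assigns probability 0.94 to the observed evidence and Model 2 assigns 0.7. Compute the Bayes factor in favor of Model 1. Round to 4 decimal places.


BF = P(data|M1) / P(data|M2)
= 0.94 / 0.7 = 1.3429

1.3429


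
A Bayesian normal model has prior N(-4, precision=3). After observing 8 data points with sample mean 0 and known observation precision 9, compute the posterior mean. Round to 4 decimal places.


Posterior mean = (prior_precision * prior_mean + n * data_precision * data_mean) / (prior_precision + n * data_precision)
Numerator = 3*-4 + 8*9*0 = -12
Denominator = 3 + 8*9 = 75
Posterior mean = -0.16

-0.16


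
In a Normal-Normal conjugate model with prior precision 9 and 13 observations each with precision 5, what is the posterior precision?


Posterior precision = prior precision + n * observation precision
= 9 + 13 * 5
= 9 + 65 = 74

74


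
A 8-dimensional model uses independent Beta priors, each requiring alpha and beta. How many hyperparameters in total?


Per parameter: 2 (alpha and beta).
Total = 8 * 2 = 16

16


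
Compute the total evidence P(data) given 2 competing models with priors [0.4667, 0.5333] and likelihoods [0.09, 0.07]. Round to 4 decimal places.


Marginal likelihood = sum P(model_i) * P(data|model_i)
Model 1: 0.4667 * 0.09 = 0.042
Model 2: 0.5333 * 0.07 = 0.0373
Total = 0.0793

0.0793


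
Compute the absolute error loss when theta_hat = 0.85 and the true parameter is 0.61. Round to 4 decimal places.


L = |theta_hat - theta_true|
= |0.85 - 0.61| = 0.24

0.24


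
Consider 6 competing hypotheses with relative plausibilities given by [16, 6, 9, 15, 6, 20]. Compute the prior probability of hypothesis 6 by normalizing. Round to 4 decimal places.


Sum of weights = 16 + 6 + 9 + 15 + 6 + 20 = 72
Normalized prior for H6 = 20 / 72
= 0.2778

0.2778


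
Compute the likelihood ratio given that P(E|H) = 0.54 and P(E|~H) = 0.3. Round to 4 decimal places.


LR = P(E|H) / P(E|~H)
= 0.54 / 0.3 = 1.8

1.8


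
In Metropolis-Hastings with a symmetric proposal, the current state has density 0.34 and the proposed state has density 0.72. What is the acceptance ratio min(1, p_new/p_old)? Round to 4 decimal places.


Ratio = p_new / p_old = 0.72 / 0.34 = 2.1176
Acceptance = min(1, 2.1176) = 1.0

1.0


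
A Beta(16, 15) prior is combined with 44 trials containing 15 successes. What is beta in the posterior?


In conjugate updating:
beta_posterior = beta_prior + (n - k)
= 15 + (44 - 15)
= 15 + 29 = 44

44


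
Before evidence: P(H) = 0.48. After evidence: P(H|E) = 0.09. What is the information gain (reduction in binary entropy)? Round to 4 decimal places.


Prior entropy = 0.9988
Posterior entropy = 0.4365
Information gain = 0.9988 - 0.4365 = 0.5624

0.5624


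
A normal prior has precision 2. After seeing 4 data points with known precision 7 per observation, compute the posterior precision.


In the conjugate normal model, precisions add:
tau_posterior = tau_prior + n * tau_data
= 2 + 4*7 = 30

30


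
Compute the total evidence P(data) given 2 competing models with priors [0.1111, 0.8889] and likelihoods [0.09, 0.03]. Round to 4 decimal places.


Marginal likelihood = sum P(model_i) * P(data|model_i)
Model 1: 0.1111 * 0.09 = 0.01
Model 2: 0.8889 * 0.03 = 0.0267
Total = 0.0367

0.0367


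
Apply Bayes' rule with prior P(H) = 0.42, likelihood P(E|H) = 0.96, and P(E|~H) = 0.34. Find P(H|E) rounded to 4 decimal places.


Step 1: Compute marginal P(E) = P(E|H)P(H) + P(E|~H)P(~H)
= 0.96*0.42 + 0.34*0.58 = 0.6004
Step 2: P(H|E) = P(E|H)P(H)/P(E) = 0.4032/0.6004
= 0.6716

0.6716


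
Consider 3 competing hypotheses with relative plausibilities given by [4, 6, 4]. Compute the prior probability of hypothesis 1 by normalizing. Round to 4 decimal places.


Sum of weights = 4 + 6 + 4 = 14
Normalized prior for H1 = 4 / 14
= 0.2857

0.2857


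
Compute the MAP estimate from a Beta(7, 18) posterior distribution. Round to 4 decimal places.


MAP = mode of Beta distribution
= (alpha - 1)/(alpha + beta - 2)
= (7-1)/(7+18-2)
= 6/23 = 0.2609

0.2609


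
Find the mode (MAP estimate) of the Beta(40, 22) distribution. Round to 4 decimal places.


For Beta(a,b) with a,b > 1:
Mode = (a-1)/(a+b-2) = (40-1)/(62-2)
= 39/60 = 0.65

0.65


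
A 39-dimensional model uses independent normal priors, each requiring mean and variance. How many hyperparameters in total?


Per parameter: 2 (mean and variance).
Total = 39 * 2 = 78

78


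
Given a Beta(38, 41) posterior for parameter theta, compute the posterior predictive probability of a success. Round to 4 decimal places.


For a Beta-Bernoulli model, the predictive probability is the mean:
P(success) = 38/(38+41) = 38/79 = 0.481

0.481


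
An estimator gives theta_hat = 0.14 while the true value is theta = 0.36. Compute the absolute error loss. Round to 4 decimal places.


The absolute error loss is |theta_hat - theta|
= |0.14 - 0.36|
= 0.22

0.22


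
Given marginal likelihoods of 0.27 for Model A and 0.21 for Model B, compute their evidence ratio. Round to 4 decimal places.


Ratio = ML(A) / ML(B) = 0.27/0.21
= 1.2857

1.2857


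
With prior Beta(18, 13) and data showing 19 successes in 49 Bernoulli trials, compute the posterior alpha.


Conjugate update: alpha_posterior = alpha_prior + k
= 18 + 19 = 37

37


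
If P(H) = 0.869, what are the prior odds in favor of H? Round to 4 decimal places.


Prior odds = P(H) / (1 - P(H))
= 0.869 / 0.131
= 6.6336

6.6336


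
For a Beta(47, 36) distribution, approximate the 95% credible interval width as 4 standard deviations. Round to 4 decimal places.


Variance of Beta(a,b) = ab / ((a+b)^2 * (a+b+1))
= 47*36 / ((83)^2 * 84)
= 0.0029
SD = sqrt(0.0029) = 0.0541
Width = 4 * SD = 0.2163

0.2163


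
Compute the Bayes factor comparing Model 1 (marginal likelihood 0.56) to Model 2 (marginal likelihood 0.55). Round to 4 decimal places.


BF12 = marginal likelihood of M1 / marginal likelihood of M2
= 0.56/0.55
= 1.0182

1.0182


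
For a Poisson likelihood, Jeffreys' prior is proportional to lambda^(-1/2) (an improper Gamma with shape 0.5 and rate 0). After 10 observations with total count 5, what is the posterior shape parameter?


Jeffreys' prior for Poisson is proportional to lambda^(-1/2).
Posterior is Gamma(0.5 + S, 0 + n) = Gamma(0.5 + 5, 10).
Posterior shape = 0.5 + S = 0.5 + 5 = 5.5

5.5


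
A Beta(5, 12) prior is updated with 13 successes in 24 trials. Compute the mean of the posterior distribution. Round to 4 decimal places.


After update: Beta(18, 23)
Mean = 18 / (18 + 23) = 18 / 41
= 0.439

0.439


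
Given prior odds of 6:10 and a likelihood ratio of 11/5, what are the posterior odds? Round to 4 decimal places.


Posterior odds = prior odds * LR
Prior odds = 6/10 = 0.6
LR = 11/5 = 2.2
Posterior odds = 0.6 * 2.2 = 1.32

1.32


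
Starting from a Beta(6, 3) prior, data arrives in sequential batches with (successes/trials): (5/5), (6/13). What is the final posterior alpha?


In sequential Bayesian updating, we sum all successes.
Total successes = 11
Final alpha = 6 + 11 = 17

17


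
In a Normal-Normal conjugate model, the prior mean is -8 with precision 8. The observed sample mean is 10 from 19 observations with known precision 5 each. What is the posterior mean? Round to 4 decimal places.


Posterior precision = tau0 + n*tau = 8 + 19*5 = 103
Posterior mean = (tau0*mu0 + n*tau*xbar) / posterior_precision
= (8*-8 + 19*5*10) / 103
= 886 / 103 = 8.6019

8.6019


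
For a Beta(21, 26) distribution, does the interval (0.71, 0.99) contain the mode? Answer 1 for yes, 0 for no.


Mode of Beta(a,b) = (a-1)/(a+b-2)
= (21-1)/(21+26-2) = 0.4444
Check: 0.71 <= 0.4444 <= 0.99?
Result: 0

0


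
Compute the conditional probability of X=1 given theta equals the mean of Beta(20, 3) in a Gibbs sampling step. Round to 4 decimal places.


Mean of Beta(20, 3) = 0.8696
P(X=1 | theta=0.8696) = 0.8696

0.8696


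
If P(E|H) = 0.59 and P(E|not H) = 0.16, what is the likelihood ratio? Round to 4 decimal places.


Likelihood ratio = P(E|H) / P(E|not H)
= 0.59 / 0.16
= 3.6875

3.6875


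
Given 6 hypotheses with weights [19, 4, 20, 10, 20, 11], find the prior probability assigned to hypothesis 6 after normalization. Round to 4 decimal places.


To normalize, divide each weight by the sum of all weights.
Sum = 84
Prior(H6) = 11/84 = 0.131

0.131


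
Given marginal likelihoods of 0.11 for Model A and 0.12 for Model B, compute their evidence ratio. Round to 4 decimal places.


Ratio = ML(A) / ML(B) = 0.11/0.12
= 0.9167

0.9167


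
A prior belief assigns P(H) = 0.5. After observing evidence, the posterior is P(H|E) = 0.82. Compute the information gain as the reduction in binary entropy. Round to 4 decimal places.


H(prior) = -0.5*log2(0.5) - 0.5*log2(0.5)
= 1.0
H(post) = -0.82*log2(0.82) - 0.18*log2(0.18)
= 0.6801
IG = 1.0 - 0.6801 = 0.3199

0.3199


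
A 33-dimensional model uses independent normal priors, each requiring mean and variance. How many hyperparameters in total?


Per parameter: 2 (mean and variance).
Total = 33 * 2 = 66

66


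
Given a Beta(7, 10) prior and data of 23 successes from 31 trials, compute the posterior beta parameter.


Number of failures = 31 - 23 = 8
Posterior beta = 10 + 8 = 18

18


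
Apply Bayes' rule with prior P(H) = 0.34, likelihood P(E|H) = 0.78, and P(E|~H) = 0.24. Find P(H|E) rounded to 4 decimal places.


Step 1: Compute marginal P(E) = P(E|H)P(H) + P(E|~H)P(~H)
= 0.78*0.34 + 0.24*0.66 = 0.4236
Step 2: P(H|E) = P(E|H)P(H)/P(E) = 0.2652/0.4236
= 0.6261

0.6261


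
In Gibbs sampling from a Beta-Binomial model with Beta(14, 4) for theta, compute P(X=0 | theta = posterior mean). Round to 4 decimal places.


Posterior mean = alpha/(alpha+beta) = 14/18 = 0.7778
P(X=0|theta=mean) = 1 - theta = 0.2222

0.2222


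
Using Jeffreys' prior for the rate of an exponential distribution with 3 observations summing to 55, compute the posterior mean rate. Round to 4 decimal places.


Jeffreys' prior leads to posterior Gamma(3, 55).
Mean = 3/55 = 0.0545

0.0545


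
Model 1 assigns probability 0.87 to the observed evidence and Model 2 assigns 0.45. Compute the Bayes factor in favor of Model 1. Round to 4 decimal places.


BF = P(data|M1) / P(data|M2)
= 0.87 / 0.45 = 1.9333

1.9333


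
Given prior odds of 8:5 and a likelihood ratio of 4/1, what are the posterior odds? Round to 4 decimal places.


Posterior odds = prior odds * LR
Prior odds = 8/5 = 1.6
LR = 4/1 = 4.0
Posterior odds = 1.6 * 4.0 = 6.4

6.4


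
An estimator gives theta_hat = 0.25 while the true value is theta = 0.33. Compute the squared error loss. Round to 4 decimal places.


The squared error loss is (theta_hat - theta)^2
= (0.25 - 0.33)^2
= (-0.08)^2 = 0.0064

0.0064


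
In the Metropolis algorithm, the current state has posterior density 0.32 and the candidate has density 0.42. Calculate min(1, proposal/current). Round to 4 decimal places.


Ratio = 0.42/0.32 = 1.3125
Acceptance probability = min(1, 1.3125)
= 1.0

1.0


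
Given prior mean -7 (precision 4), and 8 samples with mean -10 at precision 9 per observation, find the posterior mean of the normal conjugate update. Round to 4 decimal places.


The posterior mean is a precision-weighted average of prior and data.
Post. prec. = 4 + 72 = 76
Post. mean = (-28 + -720)/76 = -748/76 = -9.8421

-9.8421


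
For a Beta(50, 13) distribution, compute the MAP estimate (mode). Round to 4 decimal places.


MAP = mode = (a-1)/(a+b-2)
= (50-1)/(50+13-2)
= 49/61 = 0.8033

0.8033


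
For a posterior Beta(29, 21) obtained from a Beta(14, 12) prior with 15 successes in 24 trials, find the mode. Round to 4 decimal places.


Mode = (alpha - 1) / (alpha + beta - 2)
= 28 / 48
= 0.5833

0.5833


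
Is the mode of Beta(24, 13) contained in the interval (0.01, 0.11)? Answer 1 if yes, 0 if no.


Mode = (a-1)/(a+b-2) = 23/35 = 0.6571
Interval: (0.01, 0.11)
Contains mode? 0

0


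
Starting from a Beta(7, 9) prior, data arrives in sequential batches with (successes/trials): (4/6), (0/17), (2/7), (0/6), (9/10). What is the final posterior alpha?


In sequential Bayesian updating, we sum all successes.
Total successes = 15
Final alpha = 7 + 15 = 22

22


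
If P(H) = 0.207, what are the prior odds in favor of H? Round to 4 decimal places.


Prior odds = P(H) / (1 - P(H))
= 0.207 / 0.793
= 0.261

0.261


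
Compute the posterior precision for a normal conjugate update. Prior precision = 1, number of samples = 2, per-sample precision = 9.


tau_post = tau_0 + n * tau
= 1 + 2 * 9 = 19

19


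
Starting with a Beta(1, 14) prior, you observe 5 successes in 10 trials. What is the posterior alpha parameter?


For a Beta-Binomial conjugate model:
Posterior alpha = prior alpha + number of successes
= 1 + 5 = 6

6


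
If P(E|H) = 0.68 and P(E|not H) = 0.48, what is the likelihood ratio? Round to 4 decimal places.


Likelihood ratio = P(E|H) / P(E|not H)
= 0.68 / 0.48
= 1.4167

1.4167


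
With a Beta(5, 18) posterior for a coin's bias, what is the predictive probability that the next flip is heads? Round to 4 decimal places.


The predictive probability equals the posterior mean.
P(next = heads) = alpha / (alpha + beta)
= 5 / 23 = 0.2174

0.2174


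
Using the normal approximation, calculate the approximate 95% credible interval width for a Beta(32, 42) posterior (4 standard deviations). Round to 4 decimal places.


Var(Beta) = 32*42/(74^2 * 75) = 0.0033
SD = 0.0572
Width ~ 4*SD = 0.2288

0.2288


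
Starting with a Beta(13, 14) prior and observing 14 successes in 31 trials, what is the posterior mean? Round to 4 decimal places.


Posterior parameters: alpha = 13 + 14 = 27
beta = 14 + 17 = 31
Posterior mean = alpha / (alpha + beta) = 27 / 58
= 0.4655

0.4655


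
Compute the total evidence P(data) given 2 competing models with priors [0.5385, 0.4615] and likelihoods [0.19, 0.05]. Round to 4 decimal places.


Marginal likelihood = sum P(model_i) * P(data|model_i)
Model 1: 0.5385 * 0.19 = 0.1023
Model 2: 0.4615 * 0.05 = 0.0231
Total = 0.1254

0.1254


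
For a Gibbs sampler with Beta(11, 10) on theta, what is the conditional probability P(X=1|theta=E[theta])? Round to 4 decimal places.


E[theta] = 11/(11+10) = 0.5238
P(X=1|theta) = theta = 0.5238

0.5238


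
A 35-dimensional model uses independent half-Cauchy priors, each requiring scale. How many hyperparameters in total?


Per parameter: 1 (scale).
Total = 35 * 1 = 35

35


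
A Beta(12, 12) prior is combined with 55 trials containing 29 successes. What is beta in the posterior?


In conjugate updating:
beta_posterior = beta_prior + (n - k)
= 12 + (55 - 29)
= 12 + 26 = 38

38


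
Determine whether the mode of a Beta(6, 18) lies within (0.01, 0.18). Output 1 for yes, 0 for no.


First find the mode: (a-1)/(a+b-2) = 0.2273
Is 0.2273 in (0.01, 0.18)? 0

0


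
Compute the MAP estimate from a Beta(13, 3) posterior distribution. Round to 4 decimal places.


MAP = mode of Beta distribution
= (alpha - 1)/(alpha + beta - 2)
= (13-1)/(13+3-2)
= 12/14 = 0.8571

0.8571


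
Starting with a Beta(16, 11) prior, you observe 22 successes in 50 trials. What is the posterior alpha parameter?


For a Beta-Binomial conjugate model:
Posterior alpha = prior alpha + number of successes
= 16 + 22 = 38

38


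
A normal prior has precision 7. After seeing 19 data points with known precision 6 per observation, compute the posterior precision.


In the conjugate normal model, precisions add:
tau_posterior = tau_prior + n * tau_data
= 7 + 19*6 = 121

121


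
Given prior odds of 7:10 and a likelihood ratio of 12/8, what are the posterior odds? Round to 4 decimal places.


Posterior odds = prior odds * LR
Prior odds = 7/10 = 0.7
LR = 12/8 = 1.5
Posterior odds = 0.7 * 1.5 = 1.05

1.05


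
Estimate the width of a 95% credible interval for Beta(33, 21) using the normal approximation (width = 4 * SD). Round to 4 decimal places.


For Beta(a,b): Var = ab/((a+b)^2(a+b+1))
Var = 0.0043, SD = 0.0657
Approximate 95% CI width = 4 * 0.0657 = 0.2629

0.2629


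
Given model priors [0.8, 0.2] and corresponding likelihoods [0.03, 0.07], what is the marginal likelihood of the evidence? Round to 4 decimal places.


P(E) = sum_i P(M_i) P(E|M_i)
= 0.024 + 0.014
= 0.038

0.038


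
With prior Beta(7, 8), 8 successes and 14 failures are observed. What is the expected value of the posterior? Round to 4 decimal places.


Posterior = Beta(15, 22)
E[theta] = alpha/(alpha+beta)
= 15/37 = 0.4054

0.4054


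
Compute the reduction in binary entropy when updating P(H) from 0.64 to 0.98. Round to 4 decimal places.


H_before = -p*log2(p) - (1-p)*log2(1-p) for p=0.64: 0.9427
H_after for p=0.98: 0.1414
Reduction = 0.9427 - 0.1414 = 0.8012

0.8012


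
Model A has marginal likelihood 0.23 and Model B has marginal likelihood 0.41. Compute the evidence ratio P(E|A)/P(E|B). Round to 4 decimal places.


Evidence ratio = P(E|A) / P(E|B)
= 0.23 / 0.41
= 0.561

0.561


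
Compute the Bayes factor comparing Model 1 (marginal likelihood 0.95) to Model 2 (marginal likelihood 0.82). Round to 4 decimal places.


BF12 = marginal likelihood of M1 / marginal likelihood of M2
= 0.95/0.82
= 1.1585

1.1585


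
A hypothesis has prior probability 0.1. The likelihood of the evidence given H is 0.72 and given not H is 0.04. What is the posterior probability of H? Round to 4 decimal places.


Using Bayes' theorem:
P(E) = 0.1 * 0.72 + 0.9 * 0.04
P(E) = 0.108
P(H|E) = (0.1 * 0.72) / 0.108 = 0.6667

0.6667


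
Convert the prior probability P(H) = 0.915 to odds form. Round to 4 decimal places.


P(not H) = 1 - 0.915 = 0.085
Odds = 0.915 / 0.085 = 10.7647

10.7647


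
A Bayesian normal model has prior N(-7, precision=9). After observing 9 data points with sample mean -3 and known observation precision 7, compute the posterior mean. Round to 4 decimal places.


Posterior mean = (prior_precision * prior_mean + n * data_precision * data_mean) / (prior_precision + n * data_precision)
Numerator = 9*-7 + 9*7*-3 = -252
Denominator = 9 + 9*7 = 72
Posterior mean = -3.5

-3.5


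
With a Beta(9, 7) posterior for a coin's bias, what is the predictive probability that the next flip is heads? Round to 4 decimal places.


The predictive probability equals the posterior mean.
P(next = heads) = alpha / (alpha + beta)
= 9 / 16 = 0.5625

0.5625


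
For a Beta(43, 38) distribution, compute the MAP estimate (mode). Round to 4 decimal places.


MAP = mode = (a-1)/(a+b-2)
= (43-1)/(43+38-2)
= 42/79 = 0.5316

0.5316


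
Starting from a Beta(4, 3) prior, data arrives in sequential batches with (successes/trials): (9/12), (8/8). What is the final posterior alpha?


In sequential Bayesian updating, we sum all successes.
Total successes = 17
Final alpha = 4 + 17 = 21

21


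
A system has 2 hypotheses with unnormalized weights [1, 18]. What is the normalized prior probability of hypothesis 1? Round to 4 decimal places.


The normalized prior is the weight divided by the total.
Total weight = 19
P(H1) = 1 / 19 = 0.0526

0.0526


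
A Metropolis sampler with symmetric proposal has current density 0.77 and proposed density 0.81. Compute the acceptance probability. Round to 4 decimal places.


For symmetric proposals, acceptance = min(1, pi(x*)/pi(x))
= min(1, 0.81/0.77)
= min(1, 1.0519) = 1.0

1.0


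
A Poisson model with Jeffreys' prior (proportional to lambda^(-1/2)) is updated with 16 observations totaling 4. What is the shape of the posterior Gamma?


Posterior = Gamma(0.5 + S, n)
= Gamma(0.5 + 4, 16)
Posterior shape = 0.5 + S = 0.5 + 4 = 4.5

4.5


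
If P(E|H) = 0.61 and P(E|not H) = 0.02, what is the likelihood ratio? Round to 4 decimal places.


Likelihood ratio = P(E|H) / P(E|not H)
= 0.61 / 0.02
= 30.5

30.5


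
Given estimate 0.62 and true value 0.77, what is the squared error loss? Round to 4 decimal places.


Squared error = (estimate - true)^2
Difference = -0.15
Loss = -0.15^2 = 0.0225

0.0225


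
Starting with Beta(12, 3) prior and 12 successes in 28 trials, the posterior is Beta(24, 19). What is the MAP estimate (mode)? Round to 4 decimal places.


The mode of Beta(a, b) when a > 1 and b > 1 is (a-1)/(a+b-2)
= (24 - 1) / (24 + 19 - 2)
= 23 / 41
= 0.561

0.561


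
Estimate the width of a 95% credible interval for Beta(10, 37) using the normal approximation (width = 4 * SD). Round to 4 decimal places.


For Beta(a,b): Var = ab/((a+b)^2(a+b+1))
Var = 0.0035, SD = 0.0591
Approximate 95% CI width = 4 * 0.0591 = 0.2363

0.2363


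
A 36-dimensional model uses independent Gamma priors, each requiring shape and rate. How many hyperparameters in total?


Per parameter: 2 (shape and rate).
Total = 36 * 2 = 72

72


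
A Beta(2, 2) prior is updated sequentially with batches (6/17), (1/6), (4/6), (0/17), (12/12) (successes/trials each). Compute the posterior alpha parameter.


Sequential conjugate updating is equivalent to a single batch update.
Total successes across all batches = 23
alpha_posterior = alpha_prior + total_successes = 2 + 23
= 25

25


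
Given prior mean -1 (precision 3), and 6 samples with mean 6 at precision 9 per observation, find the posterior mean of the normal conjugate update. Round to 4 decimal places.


The posterior mean is a precision-weighted average of prior and data.
Post. prec. = 3 + 54 = 57
Post. mean = (-3 + 324)/57 = 321/57 = 5.6316

5.6316


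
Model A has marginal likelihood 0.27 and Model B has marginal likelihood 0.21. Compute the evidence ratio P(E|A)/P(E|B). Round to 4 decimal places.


Evidence ratio = P(E|A) / P(E|B)
= 0.27 / 0.21
= 1.2857

1.2857


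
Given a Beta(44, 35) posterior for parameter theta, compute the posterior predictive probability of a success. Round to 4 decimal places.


For a Beta-Bernoulli model, the predictive probability is the mean:
P(success) = 44/(44+35) = 44/79 = 0.557

0.557


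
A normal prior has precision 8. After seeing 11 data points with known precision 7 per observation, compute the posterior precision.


In the conjugate normal model, precisions add:
tau_posterior = tau_prior + n * tau_data
= 8 + 11*7 = 85

85


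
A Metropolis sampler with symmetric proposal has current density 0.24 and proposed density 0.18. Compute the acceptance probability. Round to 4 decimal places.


For symmetric proposals, acceptance = min(1, pi(x*)/pi(x))
= min(1, 0.18/0.24)
= min(1, 0.75) = 0.75

0.75


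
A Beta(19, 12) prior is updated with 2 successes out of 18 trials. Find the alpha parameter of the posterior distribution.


In the Beta-Binomial conjugate update:
alpha_post = alpha_prior + successes
= 19 + 2
= 21

21


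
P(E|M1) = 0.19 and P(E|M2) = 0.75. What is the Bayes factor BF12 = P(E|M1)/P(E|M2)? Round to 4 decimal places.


Bayes factor BF12 = P(E|M1) / P(E|M2)
= 0.19 / 0.75
= 0.2533

0.2533


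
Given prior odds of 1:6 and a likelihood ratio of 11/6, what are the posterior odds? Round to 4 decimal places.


Posterior odds = prior odds * LR
Prior odds = 1/6 = 0.1667
LR = 11/6 = 1.8333
Posterior odds = 0.1667 * 1.8333 = 0.3056

0.3056


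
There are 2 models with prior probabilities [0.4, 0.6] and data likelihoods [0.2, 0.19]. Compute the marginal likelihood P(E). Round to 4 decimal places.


P(E) = sum over models of P(M_i) * P(E|M_i)
= 0.4*0.2 + 0.6*0.19
= 0.194

0.194


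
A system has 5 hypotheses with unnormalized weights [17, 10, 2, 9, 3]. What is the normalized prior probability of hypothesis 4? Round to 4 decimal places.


The normalized prior is the weight divided by the total.
Total weight = 41
P(H4) = 9 / 41 = 0.2195

0.2195


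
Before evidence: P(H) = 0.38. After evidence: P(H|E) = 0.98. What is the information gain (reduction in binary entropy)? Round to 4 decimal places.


Prior entropy = 0.958
Posterior entropy = 0.1414
Information gain = 0.958 - 0.1414 = 0.8166

0.8166


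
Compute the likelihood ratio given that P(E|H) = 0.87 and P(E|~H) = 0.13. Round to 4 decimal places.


LR = P(E|H) / P(E|~H)
= 0.87 / 0.13 = 6.6923

6.6923


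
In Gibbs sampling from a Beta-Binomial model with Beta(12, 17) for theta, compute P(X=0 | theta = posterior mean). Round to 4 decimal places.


Posterior mean = alpha/(alpha+beta) = 12/29 = 0.4138
P(X=0|theta=mean) = 1 - theta = 0.5862

0.5862


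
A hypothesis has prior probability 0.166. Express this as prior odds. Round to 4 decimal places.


Odds = P(H) / P(not H) = 0.166 / 0.834
= 0.199

0.199


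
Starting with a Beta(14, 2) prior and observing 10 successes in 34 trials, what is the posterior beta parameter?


Posterior beta = prior beta + failures
Failures = 34 - 10 = 24
beta_post = 2 + 24 = 26

26


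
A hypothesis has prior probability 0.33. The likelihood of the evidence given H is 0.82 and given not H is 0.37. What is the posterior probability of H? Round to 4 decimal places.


Using Bayes' theorem:
P(E) = 0.33 * 0.82 + 0.67 * 0.37
P(E) = 0.5185
P(H|E) = (0.33 * 0.82) / 0.5185 = 0.5219

0.5219


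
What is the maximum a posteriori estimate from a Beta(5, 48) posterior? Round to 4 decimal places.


The MAP estimate equals the mode of the distribution.
Mode of Beta(a,b) = (a-1)/(a+b-2)
= 4/51
= 0.0784

0.0784


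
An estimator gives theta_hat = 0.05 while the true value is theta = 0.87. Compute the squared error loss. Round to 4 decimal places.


The squared error loss is (theta_hat - theta)^2
= (0.05 - 0.87)^2
= (-0.82)^2 = 0.6724

0.6724


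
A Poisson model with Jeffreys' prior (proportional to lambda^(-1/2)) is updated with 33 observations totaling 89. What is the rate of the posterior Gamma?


Posterior = Gamma(0.5 + S, n)
= Gamma(0.5 + 89, 33)
Posterior rate = 0 + n = 33

33.0


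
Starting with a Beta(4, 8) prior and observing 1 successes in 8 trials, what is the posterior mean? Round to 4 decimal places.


Posterior parameters: alpha = 4 + 1 = 5
beta = 8 + 7 = 15
Posterior mean = alpha / (alpha + beta) = 5 / 20
= 0.25

0.25


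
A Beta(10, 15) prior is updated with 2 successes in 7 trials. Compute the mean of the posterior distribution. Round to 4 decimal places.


After update: Beta(12, 20)
Mean = 12 / (12 + 20) = 12 / 32
= 0.375

0.375


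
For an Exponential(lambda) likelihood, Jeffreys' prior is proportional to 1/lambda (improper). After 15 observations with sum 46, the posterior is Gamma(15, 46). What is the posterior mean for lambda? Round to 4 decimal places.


Posterior = Gamma(n, sum_x) = Gamma(15, 46)
Posterior mean = shape/rate = 15/46
= 0.3261

0.3261


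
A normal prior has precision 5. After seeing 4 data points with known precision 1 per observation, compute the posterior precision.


In the conjugate normal model, precisions add:
tau_posterior = tau_prior + n * tau_data
= 5 + 4*1 = 9

9


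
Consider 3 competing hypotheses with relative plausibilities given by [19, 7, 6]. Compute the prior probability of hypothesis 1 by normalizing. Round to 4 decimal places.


Sum of weights = 19 + 7 + 6 = 32
Normalized prior for H1 = 19 / 32
= 0.5938

0.5938


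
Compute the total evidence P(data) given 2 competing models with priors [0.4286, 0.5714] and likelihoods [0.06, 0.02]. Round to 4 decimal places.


Marginal likelihood = sum P(model_i) * P(data|model_i)
Model 1: 0.4286 * 0.06 = 0.0257
Model 2: 0.5714 * 0.02 = 0.0114
Total = 0.0371

0.0371


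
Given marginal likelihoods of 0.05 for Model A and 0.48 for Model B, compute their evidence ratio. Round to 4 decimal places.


Ratio = ML(A) / ML(B) = 0.05/0.48
= 0.1042

0.1042


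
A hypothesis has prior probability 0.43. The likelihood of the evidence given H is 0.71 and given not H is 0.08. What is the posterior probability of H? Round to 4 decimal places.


Using Bayes' theorem:
P(E) = 0.43 * 0.71 + 0.57 * 0.08
P(E) = 0.3509
P(H|E) = (0.43 * 0.71) / 0.3509 = 0.87

0.87


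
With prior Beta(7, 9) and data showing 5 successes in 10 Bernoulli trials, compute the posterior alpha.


Conjugate update: alpha_posterior = alpha_prior + k
= 7 + 5 = 12

12


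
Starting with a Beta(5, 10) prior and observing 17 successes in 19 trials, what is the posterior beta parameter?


Posterior beta = prior beta + failures
Failures = 19 - 17 = 2
beta_post = 10 + 2 = 12

12


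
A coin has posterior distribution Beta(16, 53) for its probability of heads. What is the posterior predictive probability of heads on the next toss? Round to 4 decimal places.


Posterior predictive = E[theta] = alpha/(alpha+beta)
= 16/69
= 0.2319

0.2319


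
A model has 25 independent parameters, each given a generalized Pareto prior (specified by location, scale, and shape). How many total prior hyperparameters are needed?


Each generalized Pareto prior needs 3 hyperparameters (location, scale, and shape).
Total = 3 * 25 = 75

75


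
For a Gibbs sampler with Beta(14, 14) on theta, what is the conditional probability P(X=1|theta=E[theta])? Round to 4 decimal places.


E[theta] = 14/(14+14) = 0.5
P(X=1|theta) = theta = 0.5

0.5


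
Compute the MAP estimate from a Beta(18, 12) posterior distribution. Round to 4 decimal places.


MAP = mode of Beta distribution
= (alpha - 1)/(alpha + beta - 2)
= (18-1)/(18+12-2)
= 17/28 = 0.6071

0.6071


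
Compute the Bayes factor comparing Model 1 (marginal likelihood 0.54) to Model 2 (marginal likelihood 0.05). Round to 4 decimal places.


BF12 = marginal likelihood of M1 / marginal likelihood of M2
= 0.54/0.05
= 10.8

10.8


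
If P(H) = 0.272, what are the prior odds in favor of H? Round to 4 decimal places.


Prior odds = P(H) / (1 - P(H))
= 0.272 / 0.728
= 0.3736

0.3736


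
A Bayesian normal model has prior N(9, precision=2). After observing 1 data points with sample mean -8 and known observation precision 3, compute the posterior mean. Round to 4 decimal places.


Posterior mean = (prior_precision * prior_mean + n * data_precision * data_mean) / (prior_precision + n * data_precision)
Numerator = 2*9 + 1*3*-8 = -6
Denominator = 2 + 1*3 = 5
Posterior mean = -1.2

-1.2


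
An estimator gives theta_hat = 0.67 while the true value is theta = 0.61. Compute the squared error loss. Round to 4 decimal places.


The squared error loss is (theta_hat - theta)^2
= (0.67 - 0.61)^2
= (0.06)^2 = 0.0036

0.0036


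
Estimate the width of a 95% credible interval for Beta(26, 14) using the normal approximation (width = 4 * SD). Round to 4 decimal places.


For Beta(a,b): Var = ab/((a+b)^2(a+b+1))
Var = 0.0055, SD = 0.0745
Approximate 95% CI width = 4 * 0.0745 = 0.298

0.298


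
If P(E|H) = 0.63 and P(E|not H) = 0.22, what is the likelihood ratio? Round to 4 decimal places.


Likelihood ratio = P(E|H) / P(E|not H)
= 0.63 / 0.22
= 2.8636

2.8636


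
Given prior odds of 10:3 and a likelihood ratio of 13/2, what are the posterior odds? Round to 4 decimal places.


Posterior odds = prior odds * LR
Prior odds = 10/3 = 3.3333
LR = 13/2 = 6.5
Posterior odds = 3.3333 * 6.5 = 21.6667

21.6667


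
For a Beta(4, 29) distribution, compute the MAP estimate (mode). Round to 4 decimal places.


MAP = mode = (a-1)/(a+b-2)
= (4-1)/(4+29-2)
= 3/31 = 0.0968

0.0968


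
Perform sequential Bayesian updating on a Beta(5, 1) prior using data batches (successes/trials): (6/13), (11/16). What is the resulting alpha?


Accumulate successes: 17
Posterior alpha = prior alpha + sum of successes
= 5 + 17 = 22

22


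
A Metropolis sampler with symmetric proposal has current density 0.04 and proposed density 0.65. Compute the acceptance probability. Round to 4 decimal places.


For symmetric proposals, acceptance = min(1, pi(x*)/pi(x))
= min(1, 0.65/0.04)
= min(1, 16.25) = 1.0

1.0


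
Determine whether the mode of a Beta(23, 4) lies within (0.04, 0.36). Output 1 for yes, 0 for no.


First find the mode: (a-1)/(a+b-2) = 0.88
Is 0.88 in (0.04, 0.36)? 0

0


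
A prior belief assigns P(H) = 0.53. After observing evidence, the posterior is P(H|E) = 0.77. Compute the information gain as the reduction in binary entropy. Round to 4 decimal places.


H(prior) = -0.53*log2(0.53) - 0.47*log2(0.47)
= 0.9974
H(post) = -0.77*log2(0.77) - 0.23*log2(0.23)
= 0.778
IG = 0.9974 - 0.778 = 0.2194

0.2194


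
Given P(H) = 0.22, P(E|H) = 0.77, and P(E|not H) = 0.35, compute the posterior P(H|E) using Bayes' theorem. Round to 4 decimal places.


By Bayes' theorem: P(H|E) = P(E|H)*P(H) / P(E)
P(E) = P(E|H)*P(H) + P(E|not H)*P(not H)
P(E) = 0.77*0.22 + 0.35*0.78 = 0.4424
P(H|E) = 0.77*0.22 / 0.4424 = 0.3829

0.3829


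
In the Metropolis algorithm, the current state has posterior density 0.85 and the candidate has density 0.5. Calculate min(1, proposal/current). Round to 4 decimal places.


Ratio = 0.5/0.85 = 0.5882
Acceptance probability = min(1, 0.5882)
= 0.5882

0.5882


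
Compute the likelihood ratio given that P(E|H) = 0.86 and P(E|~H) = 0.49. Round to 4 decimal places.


LR = P(E|H) / P(E|~H)
= 0.86 / 0.49 = 1.7551

1.7551


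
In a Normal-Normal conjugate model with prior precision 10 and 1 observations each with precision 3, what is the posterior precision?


Posterior precision = prior precision + n * observation precision
= 10 + 1 * 3
= 10 + 3 = 13

13


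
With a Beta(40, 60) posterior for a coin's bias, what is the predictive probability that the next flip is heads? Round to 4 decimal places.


The predictive probability equals the posterior mean.
P(next = heads) = alpha / (alpha + beta)
= 40 / 100 = 0.4

0.4


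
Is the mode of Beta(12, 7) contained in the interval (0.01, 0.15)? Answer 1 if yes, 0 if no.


Mode = (a-1)/(a+b-2) = 11/17 = 0.6471
Interval: (0.01, 0.15)
Contains mode? 0

0


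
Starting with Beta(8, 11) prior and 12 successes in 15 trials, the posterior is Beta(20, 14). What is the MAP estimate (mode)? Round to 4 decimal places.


The mode of Beta(a, b) when a > 1 and b > 1 is (a-1)/(a+b-2)
= (20 - 1) / (20 + 14 - 2)
= 19 / 32
= 0.5938

0.5938


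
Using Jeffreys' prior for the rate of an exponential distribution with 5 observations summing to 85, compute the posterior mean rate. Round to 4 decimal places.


Jeffreys' prior leads to posterior Gamma(5, 85).
Mean = 5/85 = 0.0588

0.0588


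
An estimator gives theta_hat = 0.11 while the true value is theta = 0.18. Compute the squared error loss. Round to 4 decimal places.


The squared error loss is (theta_hat - theta)^2
= (0.11 - 0.18)^2
= (-0.07)^2 = 0.0049

0.0049


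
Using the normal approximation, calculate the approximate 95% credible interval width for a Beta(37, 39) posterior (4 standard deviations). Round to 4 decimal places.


Var(Beta) = 37*39/(76^2 * 77) = 0.0032
SD = 0.057
Width ~ 4*SD = 0.2278

0.2278


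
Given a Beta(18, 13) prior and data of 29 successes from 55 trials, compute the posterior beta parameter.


Number of failures = 55 - 29 = 26
Posterior beta = 13 + 26 = 39

39


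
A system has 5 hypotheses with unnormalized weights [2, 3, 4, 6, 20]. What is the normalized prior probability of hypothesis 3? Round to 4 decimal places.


The normalized prior is the weight divided by the total.
Total weight = 35
P(H3) = 4 / 35 = 0.1143

0.1143


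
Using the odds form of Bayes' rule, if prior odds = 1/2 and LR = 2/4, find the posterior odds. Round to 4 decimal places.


Bayes' rule in odds form: posterior odds = prior odds * LR
= (1 * 2) / (2 * 4)
= 2/8 = 0.25

0.25


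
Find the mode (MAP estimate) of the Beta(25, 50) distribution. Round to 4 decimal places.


For Beta(a,b) with a,b > 1:
Mode = (a-1)/(a+b-2) = (25-1)/(75-2)
= 24/73 = 0.3288

0.3288


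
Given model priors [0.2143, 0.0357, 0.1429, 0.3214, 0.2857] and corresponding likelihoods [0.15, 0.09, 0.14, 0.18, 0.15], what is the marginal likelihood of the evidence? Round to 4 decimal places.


P(E) = sum_i P(M_i) P(E|M_i)
= 0.0321 + 0.0032 + 0.02 + 0.0579 + 0.0429
= 0.1561

0.1561
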